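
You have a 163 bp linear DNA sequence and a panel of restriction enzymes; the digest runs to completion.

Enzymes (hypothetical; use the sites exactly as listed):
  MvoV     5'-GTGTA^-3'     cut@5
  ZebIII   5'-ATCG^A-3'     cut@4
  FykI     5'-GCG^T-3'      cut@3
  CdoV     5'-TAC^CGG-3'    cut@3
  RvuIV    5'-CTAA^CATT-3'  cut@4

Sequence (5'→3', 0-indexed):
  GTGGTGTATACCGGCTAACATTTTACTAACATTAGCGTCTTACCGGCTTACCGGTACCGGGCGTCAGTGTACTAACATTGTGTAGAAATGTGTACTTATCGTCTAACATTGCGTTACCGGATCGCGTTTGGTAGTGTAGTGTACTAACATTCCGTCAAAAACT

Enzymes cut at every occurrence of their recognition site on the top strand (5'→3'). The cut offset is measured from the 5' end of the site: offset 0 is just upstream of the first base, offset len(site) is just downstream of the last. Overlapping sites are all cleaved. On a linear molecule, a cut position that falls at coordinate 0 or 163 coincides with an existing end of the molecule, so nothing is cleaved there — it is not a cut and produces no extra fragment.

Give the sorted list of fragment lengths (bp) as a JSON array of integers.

Scan for sites:
  MvoV (GTGTA, off=5): starts [3, 66, 79, 89, 133, 138] → cuts [8, 71, 84, 94, 138, 143]
  ZebIII (ATCGA, off=4): no sites
  FykI (GCGT, off=3): starts [34, 60, 110, 123] → cuts [37, 63, 113, 126]
  CdoV (TACCGG, off=3): starts [8, 40, 48, 54, 114] → cuts [11, 43, 51, 57, 117]
  RvuIV (CTAACATT, off=4): starts [14, 25, 71, 102, 143] → cuts [18, 29, 75, 106, 147]

All cut coordinates (distinct, sorted): [8, 11, 18, 29, 37, 43, 51, 57, 63, 71, 75, 84, 94, 106, 113, 117, 126, 138, 143, 147]

Fragment lengths:
  [0,8): 8 bp
  [8,11): 3 bp
  [11,18): 7 bp
  [18,29): 11 bp
  [29,37): 8 bp
  [37,43): 6 bp
  [43,51): 8 bp
  [51,57): 6 bp
  [57,63): 6 bp
  [63,71): 8 bp
  [71,75): 4 bp
  [75,84): 9 bp
  [84,94): 10 bp
  [94,106): 12 bp
  [106,113): 7 bp
  [113,117): 4 bp
  [117,126): 9 bp
  [126,138): 12 bp
  [138,143): 5 bp
  [143,147): 4 bp
  [147,163): 16 bp

[3,4,4,4,5,6,6,6,7,7,8,8,8,8,9,9,10,11,12,12,16]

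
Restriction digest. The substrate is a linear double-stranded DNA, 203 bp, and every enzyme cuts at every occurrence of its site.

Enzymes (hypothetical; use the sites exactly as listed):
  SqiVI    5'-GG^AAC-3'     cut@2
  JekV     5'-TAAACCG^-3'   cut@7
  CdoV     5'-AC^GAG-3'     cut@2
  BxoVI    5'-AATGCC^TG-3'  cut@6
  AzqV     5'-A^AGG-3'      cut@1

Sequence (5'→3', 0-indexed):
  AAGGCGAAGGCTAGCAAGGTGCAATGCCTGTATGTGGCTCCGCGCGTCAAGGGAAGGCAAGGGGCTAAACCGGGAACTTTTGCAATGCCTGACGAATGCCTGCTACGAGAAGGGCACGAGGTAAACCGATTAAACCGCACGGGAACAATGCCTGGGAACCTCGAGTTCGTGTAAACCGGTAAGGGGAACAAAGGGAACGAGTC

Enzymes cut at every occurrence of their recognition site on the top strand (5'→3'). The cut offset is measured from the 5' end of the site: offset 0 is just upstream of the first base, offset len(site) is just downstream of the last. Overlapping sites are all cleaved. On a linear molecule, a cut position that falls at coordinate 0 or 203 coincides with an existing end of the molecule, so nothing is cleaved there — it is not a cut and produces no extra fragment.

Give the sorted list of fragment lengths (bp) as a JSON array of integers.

[1,2,3,3,4,4,4,5,5,5,5,5,6,6,6,7,9,9,9,11,11,12,13,15,21,22]

Scan for sites:
  SqiVI GGAAC/2: at [72, 141, 154, 184, 193] ⇒ [74, 143, 156, 186, 195]
  JekV TAAACCG/7: at [65, 121, 130, 171] ⇒ [72, 128, 137, 178]
  CdoV ACGAG/2: at [104, 115, 196] ⇒ [106, 117, 198]
  BxoVI AATGCCTG/6: at [22, 83, 94, 146] ⇒ [28, 89, 100, 152]
  AzqV AAGG/1: at [0, 6, 15, 48, 53, 58, 109, 180, 190] ⇒ [1, 7, 16, 49, 54, 59, 110, 181, 191]

Pooled cuts: [1, 7, 16, 28, 49, 54, 59, 72, 74, 89, 100, 106, 110, 117, 128, 137, 143, 152, 156, 178, 181, 186, 191, 195, 198]

Fragments:
  [0,1): 1 bp
  [1,7): 6 bp
  [7,16): 9 bp
  [16,28): 12 bp
  [28,49): 21 bp
  [49,54): 5 bp
  [54,59): 5 bp
  [59,72): 13 bp
  [72,74): 2 bp
  [74,89): 15 bp
  [89,100): 11 bp
  [100,106): 6 bp
  [106,110): 4 bp
  [110,117): 7 bp
  [117,128): 11 bp
  [128,137): 9 bp
  [137,143): 6 bp
  [143,152): 9 bp
  [152,156): 4 bp
  [156,178): 22 bp
  [178,181): 3 bp
  [181,186): 5 bp
  [186,191): 5 bp
  [191,195): 4 bp
  [195,198): 3 bp
  [198,203): 5 bp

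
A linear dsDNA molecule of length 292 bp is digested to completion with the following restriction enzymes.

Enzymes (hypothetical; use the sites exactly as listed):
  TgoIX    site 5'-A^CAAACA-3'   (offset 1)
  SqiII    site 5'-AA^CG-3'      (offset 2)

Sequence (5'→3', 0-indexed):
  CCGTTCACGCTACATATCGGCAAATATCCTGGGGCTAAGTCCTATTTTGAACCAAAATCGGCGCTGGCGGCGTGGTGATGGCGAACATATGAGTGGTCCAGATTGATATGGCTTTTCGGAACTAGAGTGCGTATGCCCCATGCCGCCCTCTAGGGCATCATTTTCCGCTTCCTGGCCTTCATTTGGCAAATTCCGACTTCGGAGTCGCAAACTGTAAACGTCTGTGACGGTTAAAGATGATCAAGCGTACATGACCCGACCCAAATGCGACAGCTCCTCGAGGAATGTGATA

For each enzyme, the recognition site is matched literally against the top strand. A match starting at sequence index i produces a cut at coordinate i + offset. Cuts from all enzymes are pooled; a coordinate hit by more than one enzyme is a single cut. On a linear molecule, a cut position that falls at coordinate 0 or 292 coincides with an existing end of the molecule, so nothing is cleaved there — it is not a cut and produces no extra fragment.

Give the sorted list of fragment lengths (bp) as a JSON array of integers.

[74,218]

Scan for sites:
  TgoIX (ACAAACA, off=1): no sites
  SqiII AACG/2: at [216] ⇒ [218]

Pooled cuts: [218]

Fragments:
  [0,218): 218 bp
  [218,292): 74 bp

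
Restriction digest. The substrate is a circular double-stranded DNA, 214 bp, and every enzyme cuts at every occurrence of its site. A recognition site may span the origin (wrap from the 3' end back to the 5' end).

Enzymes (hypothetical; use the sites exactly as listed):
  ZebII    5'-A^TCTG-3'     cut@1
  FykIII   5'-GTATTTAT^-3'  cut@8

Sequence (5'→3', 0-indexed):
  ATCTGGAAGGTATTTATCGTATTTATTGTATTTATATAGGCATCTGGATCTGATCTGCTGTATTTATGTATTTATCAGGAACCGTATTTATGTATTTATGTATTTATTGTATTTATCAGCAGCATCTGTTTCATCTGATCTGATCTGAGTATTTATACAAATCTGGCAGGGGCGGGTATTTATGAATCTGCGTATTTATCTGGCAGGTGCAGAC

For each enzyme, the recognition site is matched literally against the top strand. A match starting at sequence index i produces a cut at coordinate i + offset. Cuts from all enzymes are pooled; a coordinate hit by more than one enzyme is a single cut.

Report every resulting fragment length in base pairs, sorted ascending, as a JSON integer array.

Site scan:
  ZebII (ATCTG, off=1): starts [0, 41, 47, 52, 123, 132, 137, 142, 160, 185, 197] → cuts [1, 42, 48, 53, 124, 133, 138, 143, 161, 186, 198]
  FykIII (GTATTTAT, off=8): starts [9, 18, 27, 59, 67, 83, 91, 99, 108, 148, 175, 191] → cuts [17, 26, 35, 67, 75, 91, 99, 107, 116, 156, 183, 199]

All cut coordinates (distinct, sorted): [1, 17, 26, 35, 42, 48, 53, 67, 75, 91, 99, 107, 116, 124, 133, 138, 143, 156, 161, 183, 186, 198, 199]

Fragment lengths:
  1→17: 16 bp
  17→26: 9 bp
  26→35: 9 bp
  35→42: 7 bp
  42→48: 6 bp
  48→53: 5 bp
  53→67: 14 bp
  67→75: 8 bp
  75→91: 16 bp
  91→99: 8 bp
  99→107: 8 bp
  107→116: 9 bp
  116→124: 8 bp
  124→133: 9 bp
  133→138: 5 bp
  138→143: 5 bp
  143→156: 13 bp
  156→161: 5 bp
  161→183: 22 bp
  183→186: 3 bp
  186→198: 12 bp
  198→199: 1 bp
  199→1 (wrap): 214-199+1 = 16 bp

[1,3,5,5,5,5,6,7,8,8,8,8,9,9,9,9,12,13,14,16,16,16,22]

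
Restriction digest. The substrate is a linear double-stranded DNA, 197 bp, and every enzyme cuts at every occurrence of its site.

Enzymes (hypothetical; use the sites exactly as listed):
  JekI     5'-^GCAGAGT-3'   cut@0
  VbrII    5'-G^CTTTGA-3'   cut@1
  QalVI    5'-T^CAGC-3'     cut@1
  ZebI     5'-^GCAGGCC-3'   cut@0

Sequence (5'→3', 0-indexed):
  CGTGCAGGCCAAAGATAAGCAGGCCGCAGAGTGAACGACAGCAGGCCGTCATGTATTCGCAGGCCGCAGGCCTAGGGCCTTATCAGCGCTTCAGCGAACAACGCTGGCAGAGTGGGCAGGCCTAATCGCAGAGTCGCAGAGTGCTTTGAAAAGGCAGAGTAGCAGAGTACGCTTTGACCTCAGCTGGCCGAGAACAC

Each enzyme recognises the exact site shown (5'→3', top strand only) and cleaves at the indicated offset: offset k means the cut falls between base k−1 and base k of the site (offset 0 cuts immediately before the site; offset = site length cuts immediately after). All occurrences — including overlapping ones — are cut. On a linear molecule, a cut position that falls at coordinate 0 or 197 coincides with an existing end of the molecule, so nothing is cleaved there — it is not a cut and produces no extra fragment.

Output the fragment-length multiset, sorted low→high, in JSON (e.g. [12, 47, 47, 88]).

[3,7,7,8,8,8,8,9,9,10,10,12,15,15,15,17,18,18]

Site scan:
  JekI (GCAGAGT, off=0): starts [25, 106, 127, 135, 153, 161] → cuts [25, 106, 127, 135, 153, 161]
  VbrII (GCTTTGA, off=1): starts [142, 170] → cuts [143, 171]
  QalVI (TCAGC, off=1): starts [82, 90, 179] → cuts [83, 91, 180]
  ZebI (GCAGGCC, off=0): starts [3, 18, 40, 58, 65, 115] → cuts [3, 18, 40, 58, 65, 115]

Pooled cuts: [3, 18, 25, 40, 58, 65, 83, 91, 106, 115, 127, 135, 143, 153, 161, 171, 180]

Fragments:
  [0,3): 3 bp
  [3,18): 15 bp
  [18,25): 7 bp
  [25,40): 15 bp
  [40,58): 18 bp
  [58,65): 7 bp
  [65,83): 18 bp
  [83,91): 8 bp
  [91,106): 15 bp
  [106,115): 9 bp
  [115,127): 12 bp
  [127,135): 8 bp
  [135,143): 8 bp
  [143,153): 10 bp
  [153,161): 8 bp
  [161,171): 10 bp
  [171,180): 9 bp
  [180,197): 17 bp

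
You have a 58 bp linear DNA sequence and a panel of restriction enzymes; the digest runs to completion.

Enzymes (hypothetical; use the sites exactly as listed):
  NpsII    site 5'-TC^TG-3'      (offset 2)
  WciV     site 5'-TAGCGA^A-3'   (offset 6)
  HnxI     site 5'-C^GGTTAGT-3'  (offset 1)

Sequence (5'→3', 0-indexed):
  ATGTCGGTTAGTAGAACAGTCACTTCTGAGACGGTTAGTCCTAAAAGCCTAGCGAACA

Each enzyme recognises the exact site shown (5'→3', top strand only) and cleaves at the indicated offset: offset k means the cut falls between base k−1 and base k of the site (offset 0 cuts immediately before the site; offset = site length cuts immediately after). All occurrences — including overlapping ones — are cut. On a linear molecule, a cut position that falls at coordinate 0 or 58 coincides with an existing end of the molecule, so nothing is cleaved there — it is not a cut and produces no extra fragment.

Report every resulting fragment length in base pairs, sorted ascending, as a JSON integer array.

[3,5,6,21,23]

Per-enzyme occurrences:
  NpsII TCTG/2: at [24] ⇒ [26]
  WciV TAGCGAA/6: at [49] ⇒ [55]
  HnxI CGGTTAGT/1: at [4, 31] ⇒ [5, 32]

Pooled cuts: [5, 26, 32, 55]

Fragments:
  [0,5): 5 bp
  [5,26): 21 bp
  [26,32): 6 bp
  [32,55): 23 bp
  [55,58): 3 bp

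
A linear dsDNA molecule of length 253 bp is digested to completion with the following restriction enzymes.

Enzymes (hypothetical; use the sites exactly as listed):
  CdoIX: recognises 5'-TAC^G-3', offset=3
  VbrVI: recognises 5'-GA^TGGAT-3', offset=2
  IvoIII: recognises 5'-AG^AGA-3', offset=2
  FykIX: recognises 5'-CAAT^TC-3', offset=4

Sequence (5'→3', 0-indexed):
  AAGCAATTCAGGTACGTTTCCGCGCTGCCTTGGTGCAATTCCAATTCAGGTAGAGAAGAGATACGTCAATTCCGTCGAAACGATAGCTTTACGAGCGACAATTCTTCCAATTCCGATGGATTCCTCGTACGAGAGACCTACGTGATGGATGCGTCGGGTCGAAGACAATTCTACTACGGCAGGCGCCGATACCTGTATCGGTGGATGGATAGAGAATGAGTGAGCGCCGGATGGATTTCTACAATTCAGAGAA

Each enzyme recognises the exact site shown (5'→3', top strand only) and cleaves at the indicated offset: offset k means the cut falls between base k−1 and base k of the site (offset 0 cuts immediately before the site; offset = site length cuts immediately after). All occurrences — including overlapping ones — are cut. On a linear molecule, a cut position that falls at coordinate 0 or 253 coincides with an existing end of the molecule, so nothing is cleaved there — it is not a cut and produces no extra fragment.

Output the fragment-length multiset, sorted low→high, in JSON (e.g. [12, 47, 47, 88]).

Site scan:
  CdoIX TACG/3: at [12, 61, 89, 127, 138, 174] ⇒ [15, 64, 92, 130, 141, 177]
  VbrVI GATGGAT/2: at [114, 143, 203, 229] ⇒ [116, 145, 205, 231]
  IvoIII AGAGA/2: at [51, 56, 131, 210, 247] ⇒ [53, 58, 133, 212, 249]
  FykIX CAATTC/4: at [3, 35, 41, 66, 98, 107, 165, 241] ⇒ [7, 39, 45, 70, 102, 111, 169, 245]

All cut coordinates (distinct, sorted): [7, 15, 39, 45, 53, 58, 64, 70, 92, 102, 111, 116, 130, 133, 141, 145, 169, 177, 205, 212, 231, 245, 249]

Fragment lengths:
  [0,7): 7 bp
  [7,15): 8 bp
  [15,39): 24 bp
  [39,45): 6 bp
  [45,53): 8 bp
  [53,58): 5 bp
  [58,64): 6 bp
  [64,70): 6 bp
  [70,92): 22 bp
  [92,102): 10 bp
  [102,111): 9 bp
  [111,116): 5 bp
  [116,130): 14 bp
  [130,133): 3 bp
  [133,141): 8 bp
  [141,145): 4 bp
  [145,169): 24 bp
  [169,177): 8 bp
  [177,205): 28 bp
  [205,212): 7 bp
  [212,231): 19 bp
  [231,245): 14 bp
  [245,249): 4 bp
  [249,253): 4 bp

[3,4,4,4,5,5,6,6,6,7,7,8,8,8,8,9,10,14,14,19,22,24,24,28]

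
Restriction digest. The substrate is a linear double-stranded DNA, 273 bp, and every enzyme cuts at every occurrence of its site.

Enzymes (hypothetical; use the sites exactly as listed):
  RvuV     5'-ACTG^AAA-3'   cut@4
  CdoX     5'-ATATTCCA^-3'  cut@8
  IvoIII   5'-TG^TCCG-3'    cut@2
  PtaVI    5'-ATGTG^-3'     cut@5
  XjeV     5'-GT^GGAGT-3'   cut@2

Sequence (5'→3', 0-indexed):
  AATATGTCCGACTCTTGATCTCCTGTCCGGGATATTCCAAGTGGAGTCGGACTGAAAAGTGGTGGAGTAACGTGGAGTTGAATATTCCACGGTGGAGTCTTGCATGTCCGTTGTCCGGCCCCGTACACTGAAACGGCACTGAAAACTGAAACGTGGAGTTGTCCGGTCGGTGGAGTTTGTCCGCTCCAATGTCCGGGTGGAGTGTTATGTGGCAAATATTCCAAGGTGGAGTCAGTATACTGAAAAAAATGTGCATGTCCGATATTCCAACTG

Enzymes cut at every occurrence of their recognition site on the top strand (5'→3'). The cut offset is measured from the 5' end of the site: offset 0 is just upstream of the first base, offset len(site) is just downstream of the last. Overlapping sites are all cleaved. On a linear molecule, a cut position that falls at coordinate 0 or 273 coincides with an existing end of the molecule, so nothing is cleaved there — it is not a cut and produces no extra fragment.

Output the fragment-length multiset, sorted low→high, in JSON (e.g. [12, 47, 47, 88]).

[3,4,4,4,4,6,6,7,7,7,7,8,9,10,10,11,11,12,12,12,12,13,13,14,15,16,17,19]

Scan for sites:
  RvuV ACTGAAA/4: at [50, 126, 137, 144, 238] ⇒ [54, 130, 141, 148, 242]
  CdoX ATATTCCA/8: at [31, 81, 215, 261] ⇒ [39, 89, 223, 269]
  IvoIII TGTCCG/2: at [4, 23, 104, 111, 159, 177, 189, 255] ⇒ [6, 25, 106, 113, 161, 179, 191, 257]
  PtaVI ATGTG/5: at [206, 248] ⇒ [211, 253]
  XjeV GTGGAGT/2: at [40, 61, 71, 91, 152, 169, 196, 225] ⇒ [42, 63, 73, 93, 154, 171, 198, 227]

All cut coordinates (distinct, sorted): [6, 25, 39, 42, 54, 63, 73, 89, 93, 106, 113, 130, 141, 148, 154, 161, 171, 179, 191, 198, 211, 223, 227, 242, 253, 257, 269]

Fragment lengths:
  [0,6): 6 bp
  [6,25): 19 bp
  [25,39): 14 bp
  [39,42): 3 bp
  [42,54): 12 bp
  [54,63): 9 bp
  [63,73): 10 bp
  [73,89): 16 bp
  [89,93): 4 bp
  [93,106): 13 bp
  [106,113): 7 bp
  [113,130): 17 bp
  [130,141): 11 bp
  [141,148): 7 bp
  [148,154): 6 bp
  [154,161): 7 bp
  [161,171): 10 bp
  [171,179): 8 bp
  [179,191): 12 bp
  [191,198): 7 bp
  [198,211): 13 bp
  [211,223): 12 bp
  [223,227): 4 bp
  [227,242): 15 bp
  [242,253): 11 bp
  [253,257): 4 bp
  [257,269): 12 bp
  [269,273): 4 bp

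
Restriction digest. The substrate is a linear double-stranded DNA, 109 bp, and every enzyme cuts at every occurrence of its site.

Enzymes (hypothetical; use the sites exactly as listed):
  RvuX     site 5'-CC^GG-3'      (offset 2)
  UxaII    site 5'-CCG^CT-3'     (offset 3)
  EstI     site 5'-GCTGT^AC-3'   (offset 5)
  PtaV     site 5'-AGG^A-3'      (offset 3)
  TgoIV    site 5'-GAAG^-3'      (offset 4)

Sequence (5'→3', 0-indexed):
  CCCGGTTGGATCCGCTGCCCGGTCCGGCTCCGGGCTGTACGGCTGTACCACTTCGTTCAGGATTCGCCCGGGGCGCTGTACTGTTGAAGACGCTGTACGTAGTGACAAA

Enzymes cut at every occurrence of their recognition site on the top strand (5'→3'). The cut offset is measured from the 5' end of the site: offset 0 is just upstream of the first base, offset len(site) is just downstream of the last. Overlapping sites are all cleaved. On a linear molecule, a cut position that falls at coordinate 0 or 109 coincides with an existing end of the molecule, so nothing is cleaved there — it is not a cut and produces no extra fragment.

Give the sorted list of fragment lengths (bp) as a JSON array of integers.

Site scan:
  RvuX (CCGG, off=2): starts [1, 18, 23, 29, 67] → cuts [3, 20, 25, 31, 69]
  UxaII (CCGCT, off=3): starts [11] → cuts [14]
  EstI (GCTGTAC, off=5): starts [33, 41, 74, 91] → cuts [38, 46, 79, 96]
  PtaV (AGGA, off=3): starts [58] → cuts [61]
  TgoIV (GAAG, off=4): starts [85] → cuts [89]

All cut coordinates (distinct, sorted): [3, 14, 20, 25, 31, 38, 46, 61, 69, 79, 89, 96]

Fragment lengths:
  [0,3): 3 bp
  [3,14): 11 bp
  [14,20): 6 bp
  [20,25): 5 bp
  [25,31): 6 bp
  [31,38): 7 bp
  [38,46): 8 bp
  [46,61): 15 bp
  [61,69): 8 bp
  [69,79): 10 bp
  [79,89): 10 bp
  [89,96): 7 bp
  [96,109): 13 bp

[3,5,6,6,7,7,8,8,10,10,11,13,15]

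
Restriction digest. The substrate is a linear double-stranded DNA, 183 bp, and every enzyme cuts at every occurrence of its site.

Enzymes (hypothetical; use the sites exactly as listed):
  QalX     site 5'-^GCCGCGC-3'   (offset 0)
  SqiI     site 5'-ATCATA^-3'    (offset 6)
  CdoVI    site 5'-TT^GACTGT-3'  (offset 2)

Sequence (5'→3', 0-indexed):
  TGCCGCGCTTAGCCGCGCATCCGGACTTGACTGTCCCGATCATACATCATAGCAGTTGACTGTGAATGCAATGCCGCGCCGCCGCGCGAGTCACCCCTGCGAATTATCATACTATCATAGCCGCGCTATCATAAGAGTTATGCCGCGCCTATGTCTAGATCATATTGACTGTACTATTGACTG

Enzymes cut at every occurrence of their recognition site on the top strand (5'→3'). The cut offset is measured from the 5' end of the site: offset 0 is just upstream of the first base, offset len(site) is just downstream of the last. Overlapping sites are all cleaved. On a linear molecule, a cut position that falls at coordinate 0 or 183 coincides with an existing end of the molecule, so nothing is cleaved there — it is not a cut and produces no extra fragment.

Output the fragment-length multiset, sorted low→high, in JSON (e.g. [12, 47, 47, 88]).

Site scan:
  QalX (GCCGCGC, off=0): starts [1, 11, 72, 80, 119, 141] → cuts [1, 11, 72, 80, 119, 141]
  SqiI (ATCATA, off=6): starts [38, 45, 105, 113, 127, 158] → cuts [44, 51, 111, 119, 133, 164]
  CdoVI (TTGACTGT, off=2): starts [26, 55, 164] → cuts [28, 57, 166]

All cut coordinates (distinct, sorted): [1, 11, 28, 44, 51, 57, 72, 80, 111, 119, 133, 141, 164, 166]

Fragments:
  [0,1): 1 bp
  [1,11): 10 bp
  [11,28): 17 bp
  [28,44): 16 bp
  [44,51): 7 bp
  [51,57): 6 bp
  [57,72): 15 bp
  [72,80): 8 bp
  [80,111): 31 bp
  [111,119): 8 bp
  [119,133): 14 bp
  [133,141): 8 bp
  [141,164): 23 bp
  [164,166): 2 bp
  [166,183): 17 bp

[1,2,6,7,8,8,8,10,14,15,16,17,17,23,31]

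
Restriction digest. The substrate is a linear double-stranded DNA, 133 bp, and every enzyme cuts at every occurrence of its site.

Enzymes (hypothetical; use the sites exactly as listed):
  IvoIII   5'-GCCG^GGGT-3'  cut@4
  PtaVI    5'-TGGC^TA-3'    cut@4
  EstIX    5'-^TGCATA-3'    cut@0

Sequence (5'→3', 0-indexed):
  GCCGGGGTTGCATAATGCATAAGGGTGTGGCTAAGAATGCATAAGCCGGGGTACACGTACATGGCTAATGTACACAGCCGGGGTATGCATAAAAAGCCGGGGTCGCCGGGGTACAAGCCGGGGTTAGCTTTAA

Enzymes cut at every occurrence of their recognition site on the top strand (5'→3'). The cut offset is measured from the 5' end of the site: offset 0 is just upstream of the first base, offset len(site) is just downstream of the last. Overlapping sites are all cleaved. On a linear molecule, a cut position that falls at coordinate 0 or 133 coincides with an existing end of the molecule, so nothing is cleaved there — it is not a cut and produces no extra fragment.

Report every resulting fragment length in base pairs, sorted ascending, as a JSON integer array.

[4,4,5,6,7,9,11,12,13,14,15,16,17]

Per-enzyme occurrences:
  IvoIII GCCGGGGT/4: at [0, 44, 76, 95, 104, 116] ⇒ [4, 48, 80, 99, 108, 120]
  PtaVI TGGCTA/4: at [27, 61] ⇒ [31, 65]
  EstIX TGCATA/0: at [8, 15, 37, 85] ⇒ [8, 15, 37, 85]

All cut coordinates (distinct, sorted): [4, 8, 15, 31, 37, 48, 65, 80, 85, 99, 108, 120]

Fragments:
  [0,4): 4 bp
  [4,8): 4 bp
  [8,15): 7 bp
  [15,31): 16 bp
  [31,37): 6 bp
  [37,48): 11 bp
  [48,65): 17 bp
  [65,80): 15 bp
  [80,85): 5 bp
  [85,99): 14 bp
  [99,108): 9 bp
  [108,120): 12 bp
  [120,133): 13 bp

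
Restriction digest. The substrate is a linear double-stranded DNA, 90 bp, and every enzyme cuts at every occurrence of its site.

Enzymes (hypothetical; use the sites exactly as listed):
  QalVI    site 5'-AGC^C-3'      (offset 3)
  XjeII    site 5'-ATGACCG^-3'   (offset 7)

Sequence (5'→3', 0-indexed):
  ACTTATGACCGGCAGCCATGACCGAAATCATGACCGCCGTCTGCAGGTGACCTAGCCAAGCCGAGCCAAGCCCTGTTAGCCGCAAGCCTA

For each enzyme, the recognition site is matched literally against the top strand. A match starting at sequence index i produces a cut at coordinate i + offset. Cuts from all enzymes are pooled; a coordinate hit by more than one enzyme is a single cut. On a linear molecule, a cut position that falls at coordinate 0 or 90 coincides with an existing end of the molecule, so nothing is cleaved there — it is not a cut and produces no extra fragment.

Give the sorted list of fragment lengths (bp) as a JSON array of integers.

[3,5,5,5,5,7,8,9,11,12,20]

Scan for sites:
  QalVI AGCC/3: at [13, 53, 58, 63, 68, 77, 84] ⇒ [16, 56, 61, 66, 71, 80, 87]
  XjeII ATGACCG/7: at [4, 17, 29] ⇒ [11, 24, 36]

All cut coordinates (distinct, sorted): [11, 16, 24, 36, 56, 61, 66, 71, 80, 87]

Fragments:
  [0,11): 11 bp
  [11,16): 5 bp
  [16,24): 8 bp
  [24,36): 12 bp
  [36,56): 20 bp
  [56,61): 5 bp
  [61,66): 5 bp
  [66,71): 5 bp
  [71,80): 9 bp
  [80,87): 7 bp
  [87,90): 3 bp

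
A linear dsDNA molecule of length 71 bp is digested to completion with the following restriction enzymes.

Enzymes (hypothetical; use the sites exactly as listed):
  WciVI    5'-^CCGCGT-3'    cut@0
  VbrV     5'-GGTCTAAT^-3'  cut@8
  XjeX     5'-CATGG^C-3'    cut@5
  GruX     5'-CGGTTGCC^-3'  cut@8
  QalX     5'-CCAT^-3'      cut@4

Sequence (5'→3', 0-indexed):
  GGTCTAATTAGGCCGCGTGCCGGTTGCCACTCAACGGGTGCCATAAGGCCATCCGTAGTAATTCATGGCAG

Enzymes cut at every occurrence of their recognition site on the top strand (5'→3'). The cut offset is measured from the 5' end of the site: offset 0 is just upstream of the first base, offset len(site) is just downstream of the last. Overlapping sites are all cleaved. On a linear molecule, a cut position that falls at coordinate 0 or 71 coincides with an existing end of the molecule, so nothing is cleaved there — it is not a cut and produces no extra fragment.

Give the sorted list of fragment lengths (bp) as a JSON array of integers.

Per-enzyme occurrences:
  WciVI CCGCGT/0: at [12] ⇒ [12]
  VbrV GGTCTAAT/8: at [0] ⇒ [8]
  XjeX CATGGC/5: at [63] ⇒ [68]
  GruX CGGTTGCC/8: at [20] ⇒ [28]
  QalX CCAT/4: at [40, 48] ⇒ [44, 52]

Pooled cuts: [8, 12, 28, 44, 52, 68]

Fragments:
  [0,8): 8 bp
  [8,12): 4 bp
  [12,28): 16 bp
  [28,44): 16 bp
  [44,52): 8 bp
  [52,68): 16 bp
  [68,71): 3 bp

[3,4,8,8,16,16,16]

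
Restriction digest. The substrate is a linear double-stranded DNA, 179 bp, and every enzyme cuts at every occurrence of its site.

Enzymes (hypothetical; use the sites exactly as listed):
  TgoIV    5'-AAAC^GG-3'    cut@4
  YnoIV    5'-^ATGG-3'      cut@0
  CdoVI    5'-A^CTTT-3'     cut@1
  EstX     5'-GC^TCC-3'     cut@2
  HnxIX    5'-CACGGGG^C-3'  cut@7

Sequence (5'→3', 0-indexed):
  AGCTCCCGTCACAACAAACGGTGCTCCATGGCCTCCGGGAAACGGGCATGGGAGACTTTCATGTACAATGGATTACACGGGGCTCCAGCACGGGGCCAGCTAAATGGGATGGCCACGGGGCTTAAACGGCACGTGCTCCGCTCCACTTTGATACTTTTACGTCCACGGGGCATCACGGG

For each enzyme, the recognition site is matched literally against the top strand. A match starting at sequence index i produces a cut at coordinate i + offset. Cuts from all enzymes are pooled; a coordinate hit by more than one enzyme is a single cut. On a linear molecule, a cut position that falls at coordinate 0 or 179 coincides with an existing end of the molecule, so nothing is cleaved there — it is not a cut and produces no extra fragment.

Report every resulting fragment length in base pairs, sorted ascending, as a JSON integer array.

Per-enzyme occurrences:
  TgoIV (AAACGG, off=4): starts [15, 39, 123] → cuts [19, 43, 127]
  YnoIV (ATGG, off=0): starts [27, 47, 67, 103, 108] → cuts [27, 47, 67, 103, 108]
  CdoVI (ACTTT, off=1): starts [54, 144, 152] → cuts [55, 145, 153]
  EstX (GCTCC, off=2): starts [1, 22, 81, 134, 139] → cuts [3, 24, 83, 136, 141]
  HnxIX (CACGGGGC, off=7): starts [75, 88, 113, 163] → cuts [82, 95, 120, 170]

Pooled cuts: [3, 19, 24, 27, 43, 47, 55, 67, 82, 83, 95, 103, 108, 120, 127, 136, 141, 145, 153, 170]

Fragment lengths:
  [0,3): 3 bp
  [3,19): 16 bp
  [19,24): 5 bp
  [24,27): 3 bp
  [27,43): 16 bp
  [43,47): 4 bp
  [47,55): 8 bp
  [55,67): 12 bp
  [67,82): 15 bp
  [82,83): 1 bp
  [83,95): 12 bp
  [95,103): 8 bp
  [103,108): 5 bp
  [108,120): 12 bp
  [120,127): 7 bp
  [127,136): 9 bp
  [136,141): 5 bp
  [141,145): 4 bp
  [145,153): 8 bp
  [153,170): 17 bp
  [170,179): 9 bp

[1,3,3,4,4,5,5,5,7,8,8,8,9,9,12,12,12,15,16,16,17]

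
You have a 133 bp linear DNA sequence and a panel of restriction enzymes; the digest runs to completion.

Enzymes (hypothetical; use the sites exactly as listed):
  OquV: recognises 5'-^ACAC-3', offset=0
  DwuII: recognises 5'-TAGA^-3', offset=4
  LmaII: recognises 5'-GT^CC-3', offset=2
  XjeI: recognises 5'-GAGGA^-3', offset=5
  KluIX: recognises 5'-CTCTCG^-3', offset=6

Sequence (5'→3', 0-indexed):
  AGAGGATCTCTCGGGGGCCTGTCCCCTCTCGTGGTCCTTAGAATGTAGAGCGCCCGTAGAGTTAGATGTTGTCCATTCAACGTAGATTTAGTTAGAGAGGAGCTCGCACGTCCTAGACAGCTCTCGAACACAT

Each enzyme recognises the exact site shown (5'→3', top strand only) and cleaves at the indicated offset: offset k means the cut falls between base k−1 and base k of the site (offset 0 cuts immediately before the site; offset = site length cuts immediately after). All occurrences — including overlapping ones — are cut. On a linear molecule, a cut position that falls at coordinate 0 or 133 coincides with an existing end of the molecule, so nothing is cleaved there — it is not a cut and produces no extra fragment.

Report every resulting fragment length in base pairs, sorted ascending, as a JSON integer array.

Per-enzyme occurrences:
  OquV (ACAC, off=0): starts [127] → cuts [127]
  DwuII (TAGA, off=4): starts [38, 45, 56, 62, 82, 92, 113] → cuts [42, 49, 60, 66, 86, 96, 117]
  LmaII (GTCC, off=2): starts [20, 33, 70, 109] → cuts [22, 35, 72, 111]
  XjeI (GAGGA, off=5): starts [1, 96] → cuts [6, 101]
  KluIX (CTCTCG, off=6): starts [7, 25, 120] → cuts [13, 31, 126]

Pooled cuts: [6, 13, 22, 31, 35, 42, 49, 60, 66, 72, 86, 96, 101, 111, 117, 126, 127]

Fragment lengths:
  [0,6): 6 bp
  [6,13): 7 bp
  [13,22): 9 bp
  [22,31): 9 bp
  [31,35): 4 bp
  [35,42): 7 bp
  [42,49): 7 bp
  [49,60): 11 bp
  [60,66): 6 bp
  [66,72): 6 bp
  [72,86): 14 bp
  [86,96): 10 bp
  [96,101): 5 bp
  [101,111): 10 bp
  [111,117): 6 bp
  [117,126): 9 bp
  [126,127): 1 bp
  [127,133): 6 bp

[1,4,5,6,6,6,6,6,7,7,7,9,9,9,10,10,11,14]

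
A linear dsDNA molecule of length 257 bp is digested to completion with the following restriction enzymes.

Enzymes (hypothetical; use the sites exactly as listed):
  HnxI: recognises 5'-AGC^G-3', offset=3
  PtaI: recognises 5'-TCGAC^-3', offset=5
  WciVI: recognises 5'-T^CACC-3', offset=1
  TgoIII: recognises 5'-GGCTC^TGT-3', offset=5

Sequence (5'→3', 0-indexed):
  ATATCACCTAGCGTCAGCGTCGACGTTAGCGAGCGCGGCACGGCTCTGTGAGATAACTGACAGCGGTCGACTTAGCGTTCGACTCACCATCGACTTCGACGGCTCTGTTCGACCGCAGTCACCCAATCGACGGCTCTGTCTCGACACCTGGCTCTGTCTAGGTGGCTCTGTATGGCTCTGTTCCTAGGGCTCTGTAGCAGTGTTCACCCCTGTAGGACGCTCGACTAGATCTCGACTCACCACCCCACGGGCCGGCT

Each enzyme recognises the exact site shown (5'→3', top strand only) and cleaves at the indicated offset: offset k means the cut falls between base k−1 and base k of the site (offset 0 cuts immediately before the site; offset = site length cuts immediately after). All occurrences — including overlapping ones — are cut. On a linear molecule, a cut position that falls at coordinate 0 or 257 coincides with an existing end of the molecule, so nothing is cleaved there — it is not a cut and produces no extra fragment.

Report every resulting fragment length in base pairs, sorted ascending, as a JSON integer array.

Site scan:
  HnxI (AGCG, off=3): starts [9, 15, 27, 31, 61, 73] → cuts [12, 18, 30, 34, 64, 76]
  PtaI (TCGAC, off=5): starts [19, 66, 78, 89, 95, 108, 126, 140, 220, 231] → cuts [24, 71, 83, 94, 100, 113, 131, 145, 225, 236]
  WciVI (TCACC, off=1): starts [3, 83, 118, 203, 236] → cuts [4, 84, 119, 204, 237]
  TgoIII (GGCTCTGT, off=5): starts [41, 100, 131, 149, 163, 173, 187] → cuts [46, 105, 136, 154, 168, 178, 192]

Pooled cuts: [4, 12, 18, 24, 30, 34, 46, 64, 71, 76, 83, 84, 94, 100, 105, 113, 119, 131, 136, 145, 154, 168, 178, 192, 204, 225, 236, 237]

Fragments:
  [0,4): 4 bp
  [4,12): 8 bp
  [12,18): 6 bp
  [18,24): 6 bp
  [24,30): 6 bp
  [30,34): 4 bp
  [34,46): 12 bp
  [46,64): 18 bp
  [64,71): 7 bp
  [71,76): 5 bp
  [76,83): 7 bp
  [83,84): 1 bp
  [84,94): 10 bp
  [94,100): 6 bp
  [100,105): 5 bp
  [105,113): 8 bp
  [113,119): 6 bp
  [119,131): 12 bp
  [131,136): 5 bp
  [136,145): 9 bp
  [145,154): 9 bp
  [154,168): 14 bp
  [168,178): 10 bp
  [178,192): 14 bp
  [192,204): 12 bp
  [204,225): 21 bp
  [225,236): 11 bp
  [236,237): 1 bp
  [237,257): 20 bp

[1,1,4,4,5,5,5,6,6,6,6,6,7,7,8,8,9,9,10,10,11,12,12,12,14,14,18,20,21]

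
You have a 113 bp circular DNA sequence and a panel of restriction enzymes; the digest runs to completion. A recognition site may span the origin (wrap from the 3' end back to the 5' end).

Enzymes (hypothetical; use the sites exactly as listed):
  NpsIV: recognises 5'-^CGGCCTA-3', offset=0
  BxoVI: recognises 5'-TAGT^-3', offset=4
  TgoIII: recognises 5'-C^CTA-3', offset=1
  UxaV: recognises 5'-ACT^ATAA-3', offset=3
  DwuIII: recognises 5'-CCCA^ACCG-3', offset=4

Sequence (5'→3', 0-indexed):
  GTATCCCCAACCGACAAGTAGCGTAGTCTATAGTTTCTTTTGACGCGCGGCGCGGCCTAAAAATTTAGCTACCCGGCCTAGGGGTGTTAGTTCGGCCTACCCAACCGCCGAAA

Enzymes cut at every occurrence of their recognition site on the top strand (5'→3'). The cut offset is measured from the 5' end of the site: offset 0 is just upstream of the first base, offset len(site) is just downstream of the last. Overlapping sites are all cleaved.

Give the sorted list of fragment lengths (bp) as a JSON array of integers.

Per-enzyme occurrences:
  NpsIV CGGCCTA/0: at [52, 73, 92] ⇒ [52, 73, 92]
  BxoVI TAGT/4: at [23, 30, 87] ⇒ [27, 34, 91]
  TgoIII CCTA/1: at [55, 76, 95] ⇒ [56, 77, 96]
  UxaV (ACTATAA, off=3): no sites
  DwuIII CCCAACCG/4: at [5, 99] ⇒ [9, 103]

Pooled cuts: [9, 27, 34, 52, 56, 73, 77, 91, 92, 96, 103]

Fragment lengths:
  9→27: 18 bp
  27→34: 7 bp
  34→52: 18 bp
  52→56: 4 bp
  56→73: 17 bp
  73→77: 4 bp
  77→91: 14 bp
  91→92: 1 bp
  92→96: 4 bp
  96→103: 7 bp
  103→9 (wrap): 113-103+9 = 19 bp

[1,4,4,4,7,7,14,17,18,18,19]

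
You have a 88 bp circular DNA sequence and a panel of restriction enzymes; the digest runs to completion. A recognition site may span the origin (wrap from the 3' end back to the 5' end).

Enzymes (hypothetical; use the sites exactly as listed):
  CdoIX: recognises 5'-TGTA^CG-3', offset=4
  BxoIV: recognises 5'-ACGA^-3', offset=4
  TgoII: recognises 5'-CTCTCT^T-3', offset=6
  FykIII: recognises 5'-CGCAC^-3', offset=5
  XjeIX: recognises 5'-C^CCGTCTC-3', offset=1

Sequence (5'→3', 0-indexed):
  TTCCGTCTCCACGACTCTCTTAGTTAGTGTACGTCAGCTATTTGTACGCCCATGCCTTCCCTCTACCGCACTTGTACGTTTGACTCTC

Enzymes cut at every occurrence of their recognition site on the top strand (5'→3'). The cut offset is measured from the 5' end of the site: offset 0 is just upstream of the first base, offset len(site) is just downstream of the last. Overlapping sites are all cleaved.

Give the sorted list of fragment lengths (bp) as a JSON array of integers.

Scan for sites:
  CdoIX TGTACG/4: at [27, 42, 72] ⇒ [31, 46, 76]
  BxoIV ACGA/4: at [10] ⇒ [14]
  TgoII CTCTCTT/6: at [14, 83] ⇒ [1, 20]
  FykIII CGCAC/5: at [66] ⇒ [71]
  XjeIX (CCCGTCTC, off=1): no sites

Pooled cuts: [1, 14, 20, 31, 46, 71, 76]

Fragments:
  1→14: 13 bp
  14→20: 6 bp
  20→31: 11 bp
  31→46: 15 bp
  46→71: 25 bp
  71→76: 5 bp
  76→1 (wrap): 88-76+1 = 13 bp

[5,6,11,13,13,15,25]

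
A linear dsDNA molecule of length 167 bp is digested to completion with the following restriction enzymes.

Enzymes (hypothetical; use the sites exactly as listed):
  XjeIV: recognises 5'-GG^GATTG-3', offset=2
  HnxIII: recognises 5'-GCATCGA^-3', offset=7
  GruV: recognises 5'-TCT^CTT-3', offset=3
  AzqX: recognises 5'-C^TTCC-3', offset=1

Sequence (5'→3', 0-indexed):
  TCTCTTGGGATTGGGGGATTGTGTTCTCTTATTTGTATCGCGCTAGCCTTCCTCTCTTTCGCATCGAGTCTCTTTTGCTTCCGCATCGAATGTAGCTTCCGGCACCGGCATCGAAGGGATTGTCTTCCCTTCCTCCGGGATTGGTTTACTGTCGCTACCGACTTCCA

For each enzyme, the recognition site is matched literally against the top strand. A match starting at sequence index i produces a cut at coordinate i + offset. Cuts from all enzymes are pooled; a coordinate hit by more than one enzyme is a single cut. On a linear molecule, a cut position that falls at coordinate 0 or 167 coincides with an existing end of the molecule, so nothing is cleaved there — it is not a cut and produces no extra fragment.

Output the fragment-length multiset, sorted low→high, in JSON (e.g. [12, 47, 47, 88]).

Scan for sites:
  XjeIV GGGATTG/2: at [6, 14, 115, 136] ⇒ [8, 16, 117, 138]
  HnxIII GCATCGA/7: at [60, 82, 107] ⇒ [67, 89, 114]
  GruV TCTCTT/3: at [0, 24, 52, 68] ⇒ [3, 27, 55, 71]
  AzqX CTTCC/1: at [47, 77, 95, 123, 128, 161] ⇒ [48, 78, 96, 124, 129, 162]

Pooled cuts: [3, 8, 16, 27, 48, 55, 67, 71, 78, 89, 96, 114, 117, 124, 129, 138, 162]

Fragment lengths:
  [0,3): 3 bp
  [3,8): 5 bp
  [8,16): 8 bp
  [16,27): 11 bp
  [27,48): 21 bp
  [48,55): 7 bp
  [55,67): 12 bp
  [67,71): 4 bp
  [71,78): 7 bp
  [78,89): 11 bp
  [89,96): 7 bp
  [96,114): 18 bp
  [114,117): 3 bp
  [117,124): 7 bp
  [124,129): 5 bp
  [129,138): 9 bp
  [138,162): 24 bp
  [162,167): 5 bp

[3,3,4,5,5,5,7,7,7,7,8,9,11,11,12,18,21,24]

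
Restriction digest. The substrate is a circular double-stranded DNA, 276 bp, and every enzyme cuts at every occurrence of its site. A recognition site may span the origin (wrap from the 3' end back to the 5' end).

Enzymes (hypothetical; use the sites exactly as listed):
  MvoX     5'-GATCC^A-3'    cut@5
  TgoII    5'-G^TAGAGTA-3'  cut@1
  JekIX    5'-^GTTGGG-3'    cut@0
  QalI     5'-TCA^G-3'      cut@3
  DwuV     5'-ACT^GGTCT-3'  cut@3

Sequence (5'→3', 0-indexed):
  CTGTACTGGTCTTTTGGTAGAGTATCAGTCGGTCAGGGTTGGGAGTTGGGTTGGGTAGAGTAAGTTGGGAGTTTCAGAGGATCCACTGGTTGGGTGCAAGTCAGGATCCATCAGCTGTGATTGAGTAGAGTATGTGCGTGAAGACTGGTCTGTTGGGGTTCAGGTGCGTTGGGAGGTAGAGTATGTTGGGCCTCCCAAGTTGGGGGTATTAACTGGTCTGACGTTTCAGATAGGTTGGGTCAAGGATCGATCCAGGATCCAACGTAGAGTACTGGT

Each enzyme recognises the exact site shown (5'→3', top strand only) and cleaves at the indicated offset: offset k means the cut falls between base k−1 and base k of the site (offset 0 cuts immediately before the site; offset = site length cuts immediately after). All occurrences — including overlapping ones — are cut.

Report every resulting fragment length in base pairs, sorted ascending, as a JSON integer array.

Site scan:
  MvoX GATCCA/5: at [79, 104, 248, 255] ⇒ [84, 109, 253, 260]
  TgoII GTAGAGTA/1: at [16, 54, 124, 175, 263] ⇒ [17, 55, 125, 176, 264]
  JekIX GTTGGG/0: at [37, 44, 49, 63, 88, 151, 167, 184, 198, 233] ⇒ [37, 44, 49, 63, 88, 151, 167, 184, 198, 233]
  QalI TCAG/3: at [24, 32, 73, 100, 110, 159, 225] ⇒ [27, 35, 76, 103, 113, 162, 228]
  DwuV ACTGGTCT/3: at [4, 143, 211, 270] ⇒ [7, 146, 214, 273]

Pooled cuts: [7, 17, 27, 35, 37, 44, 49, 55, 63, 76, 84, 88, 103, 109, 113, 125, 146, 151, 162, 167, 176, 184, 198, 214, 228, 233, 253, 260, 264, 273]

Fragments:
  7→17: 10 bp
  17→27: 10 bp
  27→35: 8 bp
  35→37: 2 bp
  37→44: 7 bp
  44→49: 5 bp
  49→55: 6 bp
  55→63: 8 bp
  63→76: 13 bp
  76→84: 8 bp
  84→88: 4 bp
  88→103: 15 bp
  103→109: 6 bp
  109→113: 4 bp
  113→125: 12 bp
  125→146: 21 bp
  146→151: 5 bp
  151→162: 11 bp
  162→167: 5 bp
  167→176: 9 bp
  176→184: 8 bp
  184→198: 14 bp
  198→214: 16 bp
  214→228: 14 bp
  228→233: 5 bp
  233→253: 20 bp
  253→260: 7 bp
  260→264: 4 bp
  264→273: 9 bp
  273→7 (wrap): 276-273+7 = 10 bp

[2,4,4,4,5,5,5,5,6,6,7,7,8,8,8,8,9,9,10,10,10,11,12,13,14,14,15,16,20,21]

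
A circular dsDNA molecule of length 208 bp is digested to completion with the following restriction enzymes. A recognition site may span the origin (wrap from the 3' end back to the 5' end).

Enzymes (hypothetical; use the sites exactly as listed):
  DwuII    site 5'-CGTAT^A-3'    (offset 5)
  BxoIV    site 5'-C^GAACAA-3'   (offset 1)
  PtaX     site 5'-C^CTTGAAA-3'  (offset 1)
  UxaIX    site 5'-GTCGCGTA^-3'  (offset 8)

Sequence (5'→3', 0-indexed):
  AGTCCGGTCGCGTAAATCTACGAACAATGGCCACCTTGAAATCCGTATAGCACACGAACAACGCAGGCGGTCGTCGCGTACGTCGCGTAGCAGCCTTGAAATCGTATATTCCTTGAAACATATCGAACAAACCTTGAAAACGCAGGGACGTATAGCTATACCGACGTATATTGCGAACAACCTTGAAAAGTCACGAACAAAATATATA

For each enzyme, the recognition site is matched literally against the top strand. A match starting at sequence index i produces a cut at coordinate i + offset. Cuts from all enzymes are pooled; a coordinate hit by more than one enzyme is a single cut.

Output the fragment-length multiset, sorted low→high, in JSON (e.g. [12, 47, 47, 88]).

Site scan:
  DwuII (CGTATA, off=5): starts [43, 102, 148, 164] → cuts [48, 107, 153, 169]
  BxoIV (CGAACAA, off=1): starts [20, 54, 123, 173, 193] → cuts [21, 55, 124, 174, 194]
  PtaX (CCTTGAAA, off=1): starts [33, 93, 110, 131, 180] → cuts [34, 94, 111, 132, 181]
  UxaIX (GTCGCGTA, off=8): starts [6, 72, 81] → cuts [14, 80, 89]

Pooled cuts: [14, 21, 34, 48, 55, 80, 89, 94, 107, 111, 124, 132, 153, 169, 174, 181, 194]

Fragment lengths:
  14→21: 7 bp
  21→34: 13 bp
  34→48: 14 bp
  48→55: 7 bp
  55→80: 25 bp
  80→89: 9 bp
  89→94: 5 bp
  94→107: 13 bp
  107→111: 4 bp
  111→124: 13 bp
  124→132: 8 bp
  132→153: 21 bp
  153→169: 16 bp
  169→174: 5 bp
  174→181: 7 bp
  181→194: 13 bp
  194→14 (wrap): 208-194+14 = 28 bp

[4,5,5,7,7,7,8,9,13,13,13,13,14,16,21,25,28]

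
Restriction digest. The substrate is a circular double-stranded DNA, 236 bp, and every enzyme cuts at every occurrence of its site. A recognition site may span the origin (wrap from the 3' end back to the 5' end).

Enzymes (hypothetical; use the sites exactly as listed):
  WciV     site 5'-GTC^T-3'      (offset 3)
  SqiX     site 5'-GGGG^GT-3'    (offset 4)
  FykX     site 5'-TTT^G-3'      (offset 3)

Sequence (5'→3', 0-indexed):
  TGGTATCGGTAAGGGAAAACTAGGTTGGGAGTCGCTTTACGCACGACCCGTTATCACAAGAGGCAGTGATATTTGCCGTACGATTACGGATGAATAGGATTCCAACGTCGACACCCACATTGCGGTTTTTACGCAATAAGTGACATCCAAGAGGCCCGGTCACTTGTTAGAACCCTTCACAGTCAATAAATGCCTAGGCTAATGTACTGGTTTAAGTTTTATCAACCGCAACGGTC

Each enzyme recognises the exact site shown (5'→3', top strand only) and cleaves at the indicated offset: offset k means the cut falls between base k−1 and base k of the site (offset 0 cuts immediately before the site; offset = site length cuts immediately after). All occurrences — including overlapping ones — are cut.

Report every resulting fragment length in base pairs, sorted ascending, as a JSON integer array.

Per-enzyme occurrences:
  WciV GTCT/3: at [233] ⇒ [0]
  SqiX (GGGGGT, off=4): no sites
  FykX TTTG/3: at [71] ⇒ [74]

All cut coordinates (distinct, sorted): [0, 74]

Fragment lengths:
  0→74: 74 bp
  74→0 (wrap): 236-74+0 = 162 bp

[74,162]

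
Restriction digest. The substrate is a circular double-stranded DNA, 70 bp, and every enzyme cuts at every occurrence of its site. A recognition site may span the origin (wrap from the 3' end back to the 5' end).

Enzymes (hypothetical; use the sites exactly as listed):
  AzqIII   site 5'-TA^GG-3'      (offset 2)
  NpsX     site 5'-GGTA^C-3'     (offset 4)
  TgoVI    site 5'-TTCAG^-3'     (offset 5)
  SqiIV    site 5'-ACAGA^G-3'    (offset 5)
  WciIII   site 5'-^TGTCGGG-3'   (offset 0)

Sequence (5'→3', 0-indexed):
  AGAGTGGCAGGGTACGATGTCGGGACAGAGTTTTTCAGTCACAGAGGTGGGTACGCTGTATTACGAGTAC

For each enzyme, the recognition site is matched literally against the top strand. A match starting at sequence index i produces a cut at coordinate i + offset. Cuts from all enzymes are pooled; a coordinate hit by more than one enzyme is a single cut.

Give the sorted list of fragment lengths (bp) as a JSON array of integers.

Per-enzyme occurrences:
  AzqIII (TAGG, off=2): no sites
  NpsX (GGTAC, off=4): starts [10, 49] → cuts [14, 53]
  TgoVI (TTCAG, off=5): starts [33] → cuts [38]
  SqiIV (ACAGAG, off=5): starts [24, 40, 68] → cuts [3, 29, 45]
  WciIII (TGTCGGG, off=0): starts [17] → cuts [17]

Pooled cuts: [3, 14, 17, 29, 38, 45, 53]

Fragments:
  3→14: 11 bp
  14→17: 3 bp
  17→29: 12 bp
  29→38: 9 bp
  38→45: 7 bp
  45→53: 8 bp
  53→3 (wrap): 70-53+3 = 20 bp

[3,7,8,9,11,12,20]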